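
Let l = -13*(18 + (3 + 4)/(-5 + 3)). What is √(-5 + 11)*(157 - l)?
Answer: 691*√6/2 ≈ 846.30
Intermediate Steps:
l = -377/2 (l = -13*(18 + 7/(-2)) = -13*(18 + 7*(-½)) = -13*(18 - 7/2) = -13*29/2 = -377/2 ≈ -188.50)
√(-5 + 11)*(157 - l) = √(-5 + 11)*(157 - 1*(-377/2)) = √6*(157 + 377/2) = √6*(691/2) = 691*√6/2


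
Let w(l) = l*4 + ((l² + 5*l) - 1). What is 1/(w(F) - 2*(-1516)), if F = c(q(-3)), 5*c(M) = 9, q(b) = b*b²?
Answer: 25/76261 ≈ 0.00032782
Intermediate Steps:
q(b) = b³
c(M) = 9/5 (c(M) = (⅕)*9 = 9/5)
F = 9/5 ≈ 1.8000
w(l) = -1 + l² + 9*l (w(l) = 4*l + (-1 + l² + 5*l) = -1 + l² + 9*l)
1/(w(F) - 2*(-1516)) = 1/((-1 + (9/5)² + 9*(9/5)) - 2*(-1516)) = 1/((-1 + 81/25 + 81/5) + 3032) = 1/(461/25 + 3032) = 1/(76261/25) = 25/76261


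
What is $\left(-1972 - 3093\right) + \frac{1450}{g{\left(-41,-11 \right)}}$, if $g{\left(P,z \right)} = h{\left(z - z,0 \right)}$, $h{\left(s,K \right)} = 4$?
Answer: $- \frac{9405}{2} \approx -4702.5$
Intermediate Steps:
$g{\left(P,z \right)} = 4$
$\left(-1972 - 3093\right) + \frac{1450}{g{\left(-41,-11 \right)}} = \left(-1972 - 3093\right) + \frac{1450}{4} = -5065 + 1450 \cdot \frac{1}{4} = -5065 + \frac{725}{2} = - \frac{9405}{2}$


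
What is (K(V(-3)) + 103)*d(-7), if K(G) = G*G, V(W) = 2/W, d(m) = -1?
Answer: -931/9 ≈ -103.44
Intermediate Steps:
K(G) = G²
(K(V(-3)) + 103)*d(-7) = ((2/(-3))² + 103)*(-1) = ((2*(-⅓))² + 103)*(-1) = ((-⅔)² + 103)*(-1) = (4/9 + 103)*(-1) = (931/9)*(-1) = -931/9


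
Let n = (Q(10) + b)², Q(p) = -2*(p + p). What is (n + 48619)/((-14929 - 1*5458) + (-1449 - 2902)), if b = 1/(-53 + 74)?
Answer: -11072450/5454729 ≈ -2.0299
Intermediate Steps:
Q(p) = -4*p
b = 1/21 ≈ 0.047619
n = 703921/441 (n = (-4*10 + 1/21)² = (-40 + 1/21)² = (-839/21)² = 703921/441 ≈ 1596.2)
(n + 48619)/((-14929 - 1*5458) + (-1449 - 2902)) = (703921/441 + 48619)/((-14929 - 1*5458) + (-1449 - 2902)) = 22144900/(441*((-14929 - 5458) - 4351)) = 22144900/(441*(-20387 - 4351)) = (22144900/441)/(-24738) = (22144900/441)*(-1/24738) = -11072450/5454729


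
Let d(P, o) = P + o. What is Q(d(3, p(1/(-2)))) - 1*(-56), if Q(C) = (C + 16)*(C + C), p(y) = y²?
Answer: 1449/8 ≈ 181.13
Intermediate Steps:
Q(C) = 2*C*(16 + C) (Q(C) = (16 + C)*(2*C) = 2*C*(16 + C))
Q(d(3, p(1/(-2)))) - 1*(-56) = 2*(3 + (1/(-2))²)*(16 + (3 + (1/(-2))²)) - 1*(-56) = 2*(3 + (-½)²)*(16 + (3 + (-½)²)) + 56 = 2*(3 + ¼)*(16 + (3 + ¼)) + 56 = 2*(13/4)*(16 + 13/4) + 56 = 2*(13/4)*(77/4) + 56 = 1001/8 + 56 = 1449/8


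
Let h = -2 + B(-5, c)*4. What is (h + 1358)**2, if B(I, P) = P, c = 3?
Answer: 1871424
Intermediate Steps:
h = 10 (h = -2 + 3*4 = -2 + 12 = 10)
(h + 1358)**2 = (10 + 1358)**2 = 1368**2 = 1871424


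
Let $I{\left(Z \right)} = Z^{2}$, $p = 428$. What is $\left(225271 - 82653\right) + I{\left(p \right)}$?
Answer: $325802$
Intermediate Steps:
$\left(225271 - 82653\right) + I{\left(p \right)} = \left(225271 - 82653\right) + 428^{2} = 142618 + 183184 = 325802$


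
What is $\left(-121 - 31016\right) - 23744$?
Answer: $-54881$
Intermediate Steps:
$\left(-121 - 31016\right) - 23744 = -31137 - 23744 = -54881$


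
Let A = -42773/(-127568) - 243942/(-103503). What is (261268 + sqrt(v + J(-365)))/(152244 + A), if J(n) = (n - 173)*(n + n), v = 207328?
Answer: 1149898879164224/670071729662217 + 8802447136*sqrt(150017)/670071729662217 ≈ 1.7212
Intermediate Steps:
J(n) = 2*n*(-173 + n) (J(n) = (-173 + n)*(2*n) = 2*n*(-173 + n))
A = 11848775625/4401223568 (A = -42773*(-1/127568) - 243942*(-1/103503) = 42773/127568 + 81314/34501 = 11848775625/4401223568 ≈ 2.6922)
(261268 + sqrt(v + J(-365)))/(152244 + A) = (261268 + sqrt(207328 + 2*(-365)*(-173 - 365)))/(152244 + 11848775625/4401223568) = (261268 + sqrt(207328 + 2*(-365)*(-538)))/(670071729662217/4401223568) = (261268 + sqrt(207328 + 392740))*(4401223568/670071729662217) = (261268 + sqrt(600068))*(4401223568/670071729662217) = (261268 + 2*sqrt(150017))*(4401223568/670071729662217) = 1149898879164224/670071729662217 + 8802447136*sqrt(150017)/670071729662217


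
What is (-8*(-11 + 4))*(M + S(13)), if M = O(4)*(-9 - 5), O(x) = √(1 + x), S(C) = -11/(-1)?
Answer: 616 - 784*√5 ≈ -1137.1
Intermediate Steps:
S(C) = 11 (S(C) = -11*(-1) = 11)
M = -14*√5 (M = √(1 + 4)*(-9 - 5) = √5*(-14) = -14*√5 ≈ -31.305)
(-8*(-11 + 4))*(M + S(13)) = (-8*(-11 + 4))*(-14*√5 + 11) = (-8*(-7))*(11 - 14*√5) = 56*(11 - 14*√5) = 616 - 784*√5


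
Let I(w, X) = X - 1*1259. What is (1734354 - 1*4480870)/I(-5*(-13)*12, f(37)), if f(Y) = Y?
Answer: 1373258/611 ≈ 2247.6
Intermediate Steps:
I(w, X) = -1259 + X (I(w, X) = X - 1259 = -1259 + X)
(1734354 - 1*4480870)/I(-5*(-13)*12, f(37)) = (1734354 - 1*4480870)/(-1259 + 37) = (1734354 - 4480870)/(-1222) = -2746516*(-1/1222) = 1373258/611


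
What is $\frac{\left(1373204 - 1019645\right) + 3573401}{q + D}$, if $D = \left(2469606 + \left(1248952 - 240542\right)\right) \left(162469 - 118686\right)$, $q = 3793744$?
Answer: $\frac{245435}{9517610517} \approx 2.5787 \cdot 10^{-5}$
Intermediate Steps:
$D = 152277974528$ ($D = \left(2469606 + \left(1248952 - 240542\right)\right) 43783 = \left(2469606 + 1008410\right) 43783 = 3478016 \cdot 43783 = 152277974528$)
$\frac{\left(1373204 - 1019645\right) + 3573401}{q + D} = \frac{\left(1373204 - 1019645\right) + 3573401}{3793744 + 152277974528} = \frac{\left(1373204 - 1019645\right) + 3573401}{152281768272} = \left(353559 + 3573401\right) \frac{1}{152281768272} = 3926960 \cdot \frac{1}{152281768272} = \frac{245435}{9517610517}$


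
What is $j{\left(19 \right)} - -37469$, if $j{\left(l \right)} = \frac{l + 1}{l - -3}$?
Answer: $\frac{412169}{11} \approx 37470.0$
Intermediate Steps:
$j{\left(l \right)} = \frac{1 + l}{3 + l}$ ($j{\left(l \right)} = \frac{1 + l}{l + 3} = \frac{1 + l}{3 + l}$)
$j{\left(19 \right)} - -37469 = \frac{1 + 19}{3 + 19} - -37469 = \frac{1}{22} \cdot 20 + 37469 = \frac{10}{11} + 37469 = \frac{412169}{11}$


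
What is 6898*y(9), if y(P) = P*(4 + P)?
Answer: 807066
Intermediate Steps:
6898*y(9) = 6898*(9*(4 + 9)) = 6898*(9*13) = 6898*117 = 807066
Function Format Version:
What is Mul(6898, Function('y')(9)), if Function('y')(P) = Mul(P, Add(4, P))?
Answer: 807066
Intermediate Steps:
Mul(6898, Function('y')(9)) = Mul(6898, Mul(9, Add(4, 9))) = Mul(6898, Mul(9, 13)) = Mul(6898, 117) = 807066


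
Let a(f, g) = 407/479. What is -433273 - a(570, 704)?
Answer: -207538174/479 ≈ -4.3327e+5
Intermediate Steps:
a(f, g) = 407/479 (a(f, g) = 407*(1/479) = 407/479)
-433273 - a(570, 704) = -433273 - 1*407/479 = -433273 - 407/479 = -207538174/479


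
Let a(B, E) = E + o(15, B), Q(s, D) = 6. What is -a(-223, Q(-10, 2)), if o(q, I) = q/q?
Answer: -7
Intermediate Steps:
o(q, I) = 1
a(B, E) = 1 + E (a(B, E) = E + 1 = 1 + E)
-a(-223, Q(-10, 2)) = -(1 + 6) = -1*7 = -7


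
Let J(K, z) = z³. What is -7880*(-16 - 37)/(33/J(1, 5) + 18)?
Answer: 52205000/2283 ≈ 22867.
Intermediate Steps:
-7880*(-16 - 37)/(33/J(1, 5) + 18) = -7880*(-16 - 37)/(33/(5³) + 18) = -(-417640)/(33/125 + 18) = -(-417640)/2283/125 = -(-417640)*125/2283 = -7880*(-6625/2283) = 52205000/2283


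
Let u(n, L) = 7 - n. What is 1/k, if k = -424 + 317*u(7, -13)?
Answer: -1/424 ≈ -0.0023585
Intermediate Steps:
k = -424 (k = -424 + 317*(7 - 1*7) = -424 + 317*(7 - 7) = -424 + 317*0 = -424 + 0 = -424)
1/k = 1/(-424) = -1/424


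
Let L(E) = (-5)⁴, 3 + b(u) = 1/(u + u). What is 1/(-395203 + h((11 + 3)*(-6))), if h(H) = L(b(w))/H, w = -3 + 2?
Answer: -84/33197677 ≈ -2.5303e-6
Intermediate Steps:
w = -1
b(u) = -3 + 1/(2*u) (b(u) = -3 + 1/(u + u) = -3 + 1/(2*u))
L(E) = 625
h(H) = 625/H
1/(-395203 + h((11 + 3)*(-6))) = 1/(-395203 + 625/(((11 + 3)*(-6)))) = 1/(-395203 + 625/((14*(-6)))) = 1/(-395203 + 625/(-84)) = 1/(-395203 + 625*(-1/84)) = 1/(-395203 - 625/84) = 1/(-33197677/84) = -84/33197677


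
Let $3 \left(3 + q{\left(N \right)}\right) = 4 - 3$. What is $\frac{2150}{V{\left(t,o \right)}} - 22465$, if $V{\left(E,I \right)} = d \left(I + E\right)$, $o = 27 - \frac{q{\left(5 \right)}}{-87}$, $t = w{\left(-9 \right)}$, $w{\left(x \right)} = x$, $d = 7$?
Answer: $- \frac{73696480}{3283} \approx -22448.0$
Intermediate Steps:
$q{\left(N \right)} = - \frac{8}{3}$ ($q{\left(N \right)} = -3 + \frac{4 - 3}{3} = -3 + \frac{1}{3} \cdot 1 = -3 + \frac{1}{3} = - \frac{8}{3}$)
$t = -9$
$o = \frac{7039}{261}$ ($o = 27 - - \frac{8}{3 \left(-87\right)} = 27 - \left(- \frac{8}{3}\right) \left(- \frac{1}{87}\right) = 27 - \frac{8}{261} = \frac{7039}{261} \approx 26.969$)
$V{\left(E,I \right)} = 7 E + 7 I$ ($V{\left(E,I \right)} = 7 \left(I + E\right) = 7 \left(E + I\right) = 7 E + 7 I$)
$\frac{2150}{V{\left(t,o \right)}} - 22465 = \frac{2150}{7 \left(-9\right) + 7 \cdot \frac{7039}{261}} - 22465 = \frac{2150}{-63 + \frac{49273}{261}} - 22465 = \frac{2150}{\frac{32830}{261}} - 22465 = 2150 \cdot \frac{261}{32830} - 22465 = \frac{56115}{3283} - 22465 = - \frac{73696480}{3283}$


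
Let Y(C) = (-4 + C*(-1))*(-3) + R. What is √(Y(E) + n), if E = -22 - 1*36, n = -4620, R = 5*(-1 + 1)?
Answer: I*√4782 ≈ 69.152*I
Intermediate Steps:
R = 0 (R = 5*0 = 0)
E = -58 (E = -22 - 36 = -58)
Y(C) = 12 + 3*C (Y(C) = (-4 + C*(-1))*(-3) + 0 = (-4 - C)*(-3) + 0 = (12 + 3*C) + 0 = 12 + 3*C)
√(Y(E) + n) = √((12 + 3*(-58)) - 4620) = √((12 - 174) - 4620) = √(-162 - 4620) = √(-4782) = I*√4782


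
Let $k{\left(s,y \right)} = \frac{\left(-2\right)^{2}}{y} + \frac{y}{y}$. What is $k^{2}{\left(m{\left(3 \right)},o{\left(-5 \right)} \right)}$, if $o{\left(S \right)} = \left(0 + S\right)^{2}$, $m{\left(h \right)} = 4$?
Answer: $\frac{841}{625} \approx 1.3456$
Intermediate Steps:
$o{\left(S \right)} = S^{2}$
$k{\left(s,y \right)} = 1 + \frac{4}{y}$ ($k{\left(s,y \right)} = \frac{4}{y} + 1 = 1 + \frac{4}{y}$)
$k^{2}{\left(m{\left(3 \right)},o{\left(-5 \right)} \right)} = \left(\frac{4 + \left(-5\right)^{2}}{\left(-5\right)^{2}}\right)^{2} = \left(\frac{4 + 25}{25}\right)^{2} = \left(\frac{1}{25} \cdot 29\right)^{2} = \left(\frac{29}{25}\right)^{2} = \frac{841}{625}$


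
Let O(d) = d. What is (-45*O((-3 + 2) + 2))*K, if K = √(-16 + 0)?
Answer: -180*I ≈ -180.0*I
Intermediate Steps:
K = 4*I (K = √(-16) = 4*I ≈ 4.0*I)
(-45*O((-3 + 2) + 2))*K = (-45*((-3 + 2) + 2))*(4*I) = (-45*(-1 + 2))*(4*I) = (-45*1)*(4*I) = -180*I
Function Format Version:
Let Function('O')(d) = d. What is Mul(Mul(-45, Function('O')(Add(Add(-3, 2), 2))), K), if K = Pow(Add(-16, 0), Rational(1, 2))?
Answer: Mul(-180, I) ≈ Mul(-180.00, I)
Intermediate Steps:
K = Mul(4, I) (K = Pow(-16, Rational(1, 2)) = Mul(4, I) ≈ Mul(4.0000, I))
Mul(Mul(-45, Function('O')(Add(Add(-3, 2), 2))), K) = Mul(Mul(-45, Add(Add(-3, 2), 2)), Mul(4, I)) = Mul(Mul(-45, Add(-1, 2)), Mul(4, I)) = Mul(Mul(-45, 1), Mul(4, I)) = Mul(-45, Mul(4, I)) = Mul(-180, I)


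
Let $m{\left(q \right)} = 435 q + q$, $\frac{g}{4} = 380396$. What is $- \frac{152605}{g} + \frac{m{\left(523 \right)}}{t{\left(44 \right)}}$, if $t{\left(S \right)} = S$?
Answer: $\frac{86739260433}{16737424} \approx 5182.4$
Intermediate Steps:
$g = 1521584$ ($g = 4 \cdot 380396 = 1521584$)
$m{\left(q \right)} = 436 q$
$- \frac{152605}{g} + \frac{m{\left(523 \right)}}{t{\left(44 \right)}} = - \frac{152605}{1521584} + \frac{436 \cdot 523}{44} = \left(-152605\right) \frac{1}{1521584} + 228028 \cdot \frac{1}{44} = - \frac{152605}{1521584} + \frac{57007}{11} = \frac{86739260433}{16737424}$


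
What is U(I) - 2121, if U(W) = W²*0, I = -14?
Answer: -2121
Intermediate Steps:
U(W) = 0
U(I) - 2121 = 0 - 2121 = -2121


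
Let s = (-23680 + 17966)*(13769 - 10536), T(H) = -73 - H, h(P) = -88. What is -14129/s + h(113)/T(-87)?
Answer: -812729025/129313534 ≈ -6.2850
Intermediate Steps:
s = -18473362 (s = -5714*3233 = -18473362)
-14129/s + h(113)/T(-87) = -14129/(-18473362) - 88/(-73 - 1*(-87)) = -14129*(-1/18473362) - 88/(-73 + 87) = 14129/18473362 - 88/14 = 14129/18473362 - 88*1/14 = 14129/18473362 - 44/7 = -812729025/129313534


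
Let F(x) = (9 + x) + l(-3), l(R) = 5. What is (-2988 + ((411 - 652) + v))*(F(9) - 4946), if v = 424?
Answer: 13809015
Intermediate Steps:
F(x) = 14 + x (F(x) = (9 + x) + 5 = 14 + x)
(-2988 + ((411 - 652) + v))*(F(9) - 4946) = (-2988 + ((411 - 652) + 424))*((14 + 9) - 4946) = (-2988 + (-241 + 424))*(23 - 4946) = (-2988 + 183)*(-4923) = -2805*(-4923) = 13809015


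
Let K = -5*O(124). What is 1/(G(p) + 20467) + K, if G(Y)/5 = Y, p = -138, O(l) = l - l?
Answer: 1/19777 ≈ 5.0564e-5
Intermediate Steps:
O(l) = 0
G(Y) = 5*Y
K = 0 (K = -5*0 = 0)
1/(G(p) + 20467) + K = 1/(5*(-138) + 20467) + 0 = 1/(-690 + 20467) + 0 = 1/19777 + 0 = 1/19777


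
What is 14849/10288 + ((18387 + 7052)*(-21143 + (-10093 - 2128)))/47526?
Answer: -4365600661837/244473744 ≈ -17857.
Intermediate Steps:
14849/10288 + ((18387 + 7052)*(-21143 + (-10093 - 2128)))/47526 = 14849*(1/10288) + (25439*(-21143 - 12221))*(1/47526) = 14849/10288 + (25439*(-33364))*(1/47526) = 14849/10288 - 848746796*1/47526 = 14849/10288 - 424373398/23763 = -4365600661837/244473744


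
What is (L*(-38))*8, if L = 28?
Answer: -8512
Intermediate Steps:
(L*(-38))*8 = (28*(-38))*8 = -1064*8 = -8512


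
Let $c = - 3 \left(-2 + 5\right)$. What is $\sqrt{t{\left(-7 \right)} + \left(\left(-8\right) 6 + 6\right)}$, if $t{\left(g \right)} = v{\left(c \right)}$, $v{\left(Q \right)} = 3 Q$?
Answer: $i \sqrt{69} \approx 8.3066 i$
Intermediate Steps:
$c = -9$ ($c = \left(-3\right) 3 = -9$)
$t{\left(g \right)} = -27$ ($t{\left(g \right)} = 3 \left(-9\right) = -27$)
$\sqrt{t{\left(-7 \right)} + \left(\left(-8\right) 6 + 6\right)} = \sqrt{-27 + \left(\left(-8\right) 6 + 6\right)} = \sqrt{-27 + \left(-48 + 6\right)} = \sqrt{-27 - 42} = \sqrt{-69} = i \sqrt{69}$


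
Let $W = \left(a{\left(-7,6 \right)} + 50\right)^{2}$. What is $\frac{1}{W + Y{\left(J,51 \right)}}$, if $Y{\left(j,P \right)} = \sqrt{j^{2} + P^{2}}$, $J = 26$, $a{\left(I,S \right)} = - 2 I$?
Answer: $\frac{4096}{16773939} - \frac{\sqrt{3277}}{16773939} \approx 0.00024078$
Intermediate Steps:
$Y{\left(j,P \right)} = \sqrt{P^{2} + j^{2}}$
$W = 4096$ ($W = \left(\left(-2\right) \left(-7\right) + 50\right)^{2} = \left(14 + 50\right)^{2} = 64^{2} = 4096$)
$\frac{1}{W + Y{\left(J,51 \right)}} = \frac{1}{4096 + \sqrt{51^{2} + 26^{2}}} = \frac{1}{4096 + \sqrt{2601 + 676}} = \frac{1}{4096 + \sqrt{3277}}$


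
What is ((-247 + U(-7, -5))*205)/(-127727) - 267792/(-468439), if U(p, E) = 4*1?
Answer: 57539557569/59832308153 ≈ 0.96168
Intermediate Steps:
U(p, E) = 4
((-247 + U(-7, -5))*205)/(-127727) - 267792/(-468439) = ((-247 + 4)*205)/(-127727) - 267792/(-468439) = -243*205*(-1/127727) - 267792*(-1/468439) = -49815*(-1/127727) + 267792/468439 = 49815/127727 + 267792/468439 = 57539557569/59832308153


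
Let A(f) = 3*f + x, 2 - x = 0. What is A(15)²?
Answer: 2209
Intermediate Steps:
x = 2 (x = 2 - 1*0 = 2 + 0 = 2)
A(f) = 2 + 3*f (A(f) = 3*f + 2 = 2 + 3*f)
A(15)² = (2 + 3*15)² = (2 + 45)² = 47² = 2209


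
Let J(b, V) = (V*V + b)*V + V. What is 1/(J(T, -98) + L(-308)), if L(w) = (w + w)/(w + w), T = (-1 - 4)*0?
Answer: -1/941289 ≈ -1.0624e-6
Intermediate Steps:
T = 0 (T = -5*0 = 0)
J(b, V) = V + V*(b + V²) (J(b, V) = (V² + b)*V + V = (b + V²)*V + V = V*(b + V²) + V = V + V*(b + V²))
L(w) = 1 (L(w) = (2*w)/((2*w)) = (2*w)*(1/(2*w)) = 1)
1/(J(T, -98) + L(-308)) = 1/(-98*(1 + 0 + (-98)²) + 1) = 1/(-98*(1 + 0 + 9604) + 1) = 1/(-98*9605 + 1) = 1/(-941290 + 1) = 1/(-941289) = -1/941289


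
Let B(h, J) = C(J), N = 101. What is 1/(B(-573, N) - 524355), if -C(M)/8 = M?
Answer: -1/525163 ≈ -1.9042e-6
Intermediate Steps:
C(M) = -8*M
B(h, J) = -8*J
1/(B(-573, N) - 524355) = 1/(-8*101 - 524355) = 1/(-808 - 524355) = 1/(-525163) = -1/525163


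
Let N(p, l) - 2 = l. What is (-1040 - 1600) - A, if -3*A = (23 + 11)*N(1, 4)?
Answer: -2572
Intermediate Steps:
N(p, l) = 2 + l
A = -68 (A = -(23 + 11)*(2 + 4)/3 = -34*6/3 = -⅓*204 = -68)
(-1040 - 1600) - A = (-1040 - 1600) - 1*(-68) = -2640 + 68 = -2572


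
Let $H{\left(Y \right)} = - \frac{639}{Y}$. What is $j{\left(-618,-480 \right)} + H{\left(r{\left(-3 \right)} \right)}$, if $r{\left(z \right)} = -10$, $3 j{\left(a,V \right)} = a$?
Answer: $- \frac{1421}{10} \approx -142.1$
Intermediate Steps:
$j{\left(a,V \right)} = \frac{a}{3}$
$j{\left(-618,-480 \right)} + H{\left(r{\left(-3 \right)} \right)} = \frac{1}{3} \left(-618\right) - \frac{639}{-10} = -206 - - \frac{639}{10} = -206 + \frac{639}{10} = - \frac{1421}{10}$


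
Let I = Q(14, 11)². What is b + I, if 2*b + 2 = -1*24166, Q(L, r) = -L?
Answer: -11888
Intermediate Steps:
b = -12084 (b = -1 + (-1*24166)/2 = -1 + (½)*(-24166) = -1 - 12083 = -12084)
I = 196 (I = (-1*14)² = (-14)² = 196)
b + I = -12084 + 196 = -11888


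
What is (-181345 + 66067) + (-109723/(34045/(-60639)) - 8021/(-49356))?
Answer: 134685565779317/1680325020 ≈ 80155.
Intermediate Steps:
(-181345 + 66067) + (-109723/(34045/(-60639)) - 8021/(-49356)) = -115278 + (-109723/(34045*(-1/60639)) - 8021*(-1/49356)) = -115278 + (-109723/(-34045/60639) + 8021/49356) = -115278 + (-109723*(-60639/34045) + 8021/49356) = -115278 + (6653492997/34045 + 8021/49356) = -115278 + 328390073434877/1680325020 = 134685565779317/1680325020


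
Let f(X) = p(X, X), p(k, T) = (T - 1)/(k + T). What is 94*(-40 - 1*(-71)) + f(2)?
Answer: 11657/4 ≈ 2914.3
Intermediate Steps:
p(k, T) = (-1 + T)/(T + k)
f(X) = (-1 + X)/(2*X) (f(X) = (-1 + X)/(X + X) = (-1 + X)/((2*X)) = (1/(2*X))*(-1 + X) = (-1 + X)/(2*X))
94*(-40 - 1*(-71)) + f(2) = 94*(-40 - 1*(-71)) + (½)*(-1 + 2)/2 = 94*(-40 + 71) + (½)*(½)*1 = 94*31 + ¼ = 2914 + ¼ = 11657/4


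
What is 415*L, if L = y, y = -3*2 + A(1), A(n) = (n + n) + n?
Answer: -1245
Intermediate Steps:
A(n) = 3*n (A(n) = 2*n + n = 3*n)
y = -3 (y = -3*2 + 3*1 = -6 + 3 = -3)
L = -3
415*L = 415*(-3) = -1245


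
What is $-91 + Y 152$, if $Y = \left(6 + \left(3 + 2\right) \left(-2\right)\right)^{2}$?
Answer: $2341$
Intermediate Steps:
$Y = 16$ ($Y = \left(6 + 5 \left(-2\right)\right)^{2} = \left(6 - 10\right)^{2} = \left(-4\right)^{2} = 16$)
$-91 + Y 152 = -91 + 16 \cdot 152 = -91 + 2432 = 2341$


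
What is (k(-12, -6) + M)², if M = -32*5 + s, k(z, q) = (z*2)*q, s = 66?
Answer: 2500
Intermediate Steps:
k(z, q) = 2*q*z (k(z, q) = (2*z)*q = 2*q*z)
M = -94 (M = -32*5 + 66 = -160 + 66 = -94)
(k(-12, -6) + M)² = (2*(-6)*(-12) - 94)² = (144 - 94)² = 50² = 2500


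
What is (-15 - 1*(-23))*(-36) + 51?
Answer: -237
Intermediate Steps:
(-15 - 1*(-23))*(-36) + 51 = (-15 + 23)*(-36) + 51 = 8*(-36) + 51 = -288 + 51 = -237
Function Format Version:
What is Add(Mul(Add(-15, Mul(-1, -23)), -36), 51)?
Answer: -237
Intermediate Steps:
Add(Mul(Add(-15, Mul(-1, -23)), -36), 51) = Add(Mul(Add(-15, 23), -36), 51) = Add(Mul(8, -36), 51) = Add(-288, 51) = -237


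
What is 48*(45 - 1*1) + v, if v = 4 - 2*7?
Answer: 2102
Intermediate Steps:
v = -10 (v = 4 - 14 = -10)
48*(45 - 1*1) + v = 48*(45 - 1*1) - 10 = 48*(45 - 1) - 10 = 48*44 - 10 = 2112 - 10 = 2102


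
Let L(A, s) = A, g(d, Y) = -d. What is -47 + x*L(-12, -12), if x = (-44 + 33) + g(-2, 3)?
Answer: 61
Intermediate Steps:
x = -9 (x = (-44 + 33) - 1*(-2) = -11 + 2 = -9)
-47 + x*L(-12, -12) = -47 - 9*(-12) = -47 + 108 = 61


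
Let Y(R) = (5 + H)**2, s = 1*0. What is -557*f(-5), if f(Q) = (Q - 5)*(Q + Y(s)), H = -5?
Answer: -27850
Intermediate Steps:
s = 0
Y(R) = 0 (Y(R) = (5 - 5)**2 = 0**2 = 0)
f(Q) = Q*(-5 + Q) (f(Q) = (Q - 5)*(Q + 0) = (-5 + Q)*Q = Q*(-5 + Q))
-557*f(-5) = -(-2785)*(-5 - 5) = -(-2785)*(-10) = -557*50 = -27850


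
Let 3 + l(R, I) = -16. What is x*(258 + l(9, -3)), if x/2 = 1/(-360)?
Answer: -239/180 ≈ -1.3278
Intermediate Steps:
x = -1/180 (x = 2/(-360) = 2*(-1/360) = -1/180 ≈ -0.0055556)
l(R, I) = -19 (l(R, I) = -3 - 16 = -19)
x*(258 + l(9, -3)) = -(258 - 19)/180 = -1/180*239 = -239/180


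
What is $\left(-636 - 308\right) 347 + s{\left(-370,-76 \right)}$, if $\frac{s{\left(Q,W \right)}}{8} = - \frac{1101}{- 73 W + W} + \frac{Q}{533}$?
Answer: $- \frac{39808244123}{121524} \approx -3.2758 \cdot 10^{5}$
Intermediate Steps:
$s{\left(Q,W \right)} = \frac{8 Q}{533} + \frac{367}{3 W}$ ($s{\left(Q,W \right)} = 8 \left(- \frac{1101}{- 73 W + W} + \frac{Q}{533}\right) = 8 \left(- \frac{1101}{\left(-72\right) W} + Q \frac{1}{533}\right) = 8 \left(- 1101 \left(- \frac{1}{72 W}\right) + \frac{Q}{533}\right) = 8 \left(\frac{367}{24 W} + \frac{Q}{533}\right) = 8 \left(\frac{Q}{533} + \frac{367}{24 W}\right) = \frac{8 Q}{533} + \frac{367}{3 W}$)
$\left(-636 - 308\right) 347 + s{\left(-370,-76 \right)} = \left(-636 - 308\right) 347 + \frac{195611 + 24 \left(-370\right) \left(-76\right)}{1599 \left(-76\right)} = \left(-944\right) 347 + \frac{1}{1599} \left(- \frac{1}{76}\right) \left(195611 + 674880\right) = -327568 + \frac{1}{1599} \left(- \frac{1}{76}\right) 870491 = -327568 - \frac{870491}{121524} = - \frac{39808244123}{121524}$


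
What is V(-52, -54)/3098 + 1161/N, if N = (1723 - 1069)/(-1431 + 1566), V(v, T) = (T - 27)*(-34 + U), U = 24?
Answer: 81015795/337682 ≈ 239.92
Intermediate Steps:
V(v, T) = 270 - 10*T (V(v, T) = (T - 27)*(-34 + 24) = (-27 + T)*(-10) = 270 - 10*T)
N = 218/45 (N = 654/135 = 654*(1/135) = 218/45 ≈ 4.8444)
V(-52, -54)/3098 + 1161/N = (270 - 10*(-54))/3098 + 1161/(218/45) = (270 + 540)*(1/3098) + 1161*(45/218) = 810*(1/3098) + 52245/218 = 405/1549 + 52245/218 = 81015795/337682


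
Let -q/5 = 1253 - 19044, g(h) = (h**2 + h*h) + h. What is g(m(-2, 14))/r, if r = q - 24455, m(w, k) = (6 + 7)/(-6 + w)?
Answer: 39/688000 ≈ 5.6686e-5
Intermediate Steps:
m(w, k) = 13/(-6 + w)
g(h) = h + 2*h**2 (g(h) = (h**2 + h**2) + h = 2*h**2 + h = h + 2*h**2)
q = 88955 (q = -5*(1253 - 19044) = -5*(-17791) = 88955)
r = 64500 (r = 88955 - 24455 = 64500)
g(m(-2, 14))/r = ((13/(-6 - 2))*(1 + 2*(13/(-6 - 2))))/64500 = ((13/(-8))*(1 + 2*(13/(-8))))*(1/64500) = ((13*(-1/8))*(1 + 2*(13*(-1/8))))*(1/64500) = -13*(1 + 2*(-13/8))/8*(1/64500) = -13*(1 - 13/4)/8*(1/64500) = -13/8*(-9/4)*(1/64500) = (117/32)*(1/64500) = 39/688000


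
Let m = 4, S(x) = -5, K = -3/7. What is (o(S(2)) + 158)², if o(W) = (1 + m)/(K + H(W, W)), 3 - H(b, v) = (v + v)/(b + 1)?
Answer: 51984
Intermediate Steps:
K = -3/7 (K = -3*⅐ = -3/7 ≈ -0.42857)
H(b, v) = 3 - 2*v/(1 + b) (H(b, v) = 3 - (v + v)/(b + 1) = 3 - 2*v/(1 + b))
o(W) = 5/(-3/7 + (3 + W)/(1 + W)) (o(W) = (1 + 4)/(-3/7 + (3 - 2*W + 3*W)/(1 + W)) = 5/(-3/7 + (3 + W)/(1 + W)))
(o(S(2)) + 158)² = (35*(1 - 5)/(2*(9 + 2*(-5))) + 158)² = ((35/2)*(-4)/(9 - 10) + 158)² = ((35/2)*(-4)/(-1) + 158)² = ((35/2)*(-1)*(-4) + 158)² = (70 + 158)² = 228² = 51984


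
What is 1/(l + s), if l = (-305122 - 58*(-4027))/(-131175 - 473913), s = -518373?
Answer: -50424/26138434189 ≈ -1.9291e-6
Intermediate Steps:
l = 5963/50424 (l = (-305122 + 233566)/(-605088) = -71556*(-1/605088) = 5963/50424 ≈ 0.11826)
1/(l + s) = 1/(5963/50424 - 518373) = 1/(-26138434189/50424) = -50424/26138434189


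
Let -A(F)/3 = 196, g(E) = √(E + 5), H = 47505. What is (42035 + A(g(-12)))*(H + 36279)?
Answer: 3472595448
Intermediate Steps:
g(E) = √(5 + E)
A(F) = -588 (A(F) = -3*196 = -588)
(42035 + A(g(-12)))*(H + 36279) = (42035 - 588)*(47505 + 36279) = 41447*83784 = 3472595448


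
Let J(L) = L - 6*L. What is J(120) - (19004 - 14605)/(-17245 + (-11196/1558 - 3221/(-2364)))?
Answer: -19052913634956/31768357733 ≈ -599.75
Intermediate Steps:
J(L) = -5*L
J(120) - (19004 - 14605)/(-17245 + (-11196/1558 - 3221/(-2364))) = -5*120 - (19004 - 14605)/(-17245 + (-11196/1558 - 3221/(-2364))) = -600 - 4399/(-17245 + (-11196*1/1558 - 3221*(-1/2364))) = -600 - 4399/(-17245 + (-5598/779 + 3221/2364)) = -600 - 4399/(-17245 - 10724513/1841556) = -600 - 4399/(-31768357733/1841556) = -600 - 4399*(-1841556)/31768357733 = -600 - 1*(-8101004844/31768357733) = -600 + 8101004844/31768357733 = -19052913634956/31768357733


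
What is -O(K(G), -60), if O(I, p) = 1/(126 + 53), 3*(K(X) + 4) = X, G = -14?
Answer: -1/179 ≈ -0.0055866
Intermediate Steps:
K(X) = -4 + X/3
O(I, p) = 1/179
-O(K(G), -60) = -1*1/179 = -1/179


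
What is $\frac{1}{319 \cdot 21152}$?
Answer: $\frac{1}{6747488} \approx 1.482 \cdot 10^{-7}$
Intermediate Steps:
$\frac{1}{319 \cdot 21152} = \frac{1}{6747488}$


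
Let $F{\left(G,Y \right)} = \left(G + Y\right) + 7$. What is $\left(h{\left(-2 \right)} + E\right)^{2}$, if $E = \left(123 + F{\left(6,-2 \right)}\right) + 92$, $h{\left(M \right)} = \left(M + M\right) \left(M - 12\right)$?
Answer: $79524$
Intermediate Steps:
$F{\left(G,Y \right)} = 7 + G + Y$
$h{\left(M \right)} = 2 M \left(-12 + M\right)$
$E = 226$ ($E = \left(123 + \left(7 + 6 - 2\right)\right) + 92 = \left(123 + 11\right) + 92 = 134 + 92 = 226$)
$\left(h{\left(-2 \right)} + E\right)^{2} = \left(2 \left(-2\right) \left(-12 - 2\right) + 226\right)^{2} = \left(2 \left(-2\right) \left(-14\right) + 226\right)^{2} = \left(56 + 226\right)^{2} = 282^{2} = 79524$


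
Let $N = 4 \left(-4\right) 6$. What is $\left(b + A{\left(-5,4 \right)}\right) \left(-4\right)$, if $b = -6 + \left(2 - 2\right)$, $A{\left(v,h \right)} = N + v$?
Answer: $428$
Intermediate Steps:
$N = -96$ ($N = \left(-16\right) 6 = -96$)
$A{\left(v,h \right)} = -96 + v$
$b = -6$ ($b = -6 + 0 = -6$)
$\left(b + A{\left(-5,4 \right)}\right) \left(-4\right) = \left(-6 - 101\right) \left(-4\right) = \left(-107\right) \left(-4\right) = 428$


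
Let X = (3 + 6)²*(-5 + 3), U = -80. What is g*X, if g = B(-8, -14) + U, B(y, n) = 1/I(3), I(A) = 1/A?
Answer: 12474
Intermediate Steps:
X = -162 (X = 9²*(-2) = 81*(-2) = -162)
B(y, n) = 3 (B(y, n) = 1/(1/3) = 1/(⅓) = 3)
g = -77 (g = 3 - 80 = -77)
g*X = -77*(-162) = 12474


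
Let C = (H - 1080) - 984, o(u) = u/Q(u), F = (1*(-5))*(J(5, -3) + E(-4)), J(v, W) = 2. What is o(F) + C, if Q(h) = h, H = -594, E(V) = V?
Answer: -2657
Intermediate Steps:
F = 10 (F = (1*(-5))*(2 - 4) = -5*(-2) = 10)
o(u) = 1 (o(u) = u/u = 1)
C = -2658 (C = (-594 - 1080) - 984 = -1674 - 984 = -2658)
o(F) + C = 1 - 2658 = -2657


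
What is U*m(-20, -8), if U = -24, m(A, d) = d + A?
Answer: 672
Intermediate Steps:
m(A, d) = A + d
U*m(-20, -8) = -24*(-20 - 8) = -24*(-28) = 672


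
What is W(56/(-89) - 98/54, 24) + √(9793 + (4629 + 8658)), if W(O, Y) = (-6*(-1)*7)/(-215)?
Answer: -42/215 + 2*√5770 ≈ 151.73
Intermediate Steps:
W(O, Y) = -42/215 (W(O, Y) = (6*7)*(-1/215) = 42*(-1/215) = -42/215)
W(56/(-89) - 98/54, 24) + √(9793 + (4629 + 8658)) = -42/215 + √(9793 + (4629 + 8658)) = -42/215 + √(9793 + 13287) = -42/215 + √23080 = -42/215 + 2*√5770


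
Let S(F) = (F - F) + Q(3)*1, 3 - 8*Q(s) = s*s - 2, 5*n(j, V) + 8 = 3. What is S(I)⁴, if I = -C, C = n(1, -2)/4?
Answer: 1/16 ≈ 0.062500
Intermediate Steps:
n(j, V) = -1 (n(j, V) = -8/5 + (⅕)*3 = -8/5 + ⅗ = -1)
Q(s) = 5/8 - s²/8 (Q(s) = 3/8 - (s*s - 2)/8 = 3/8 - (s² - 2)/8 = 3/8 - (-2 + s²)/8 = 3/8 + (¼ - s²/8) = 5/8 - s²/8)
C = -¼ (C = -1/4 = -1*¼ = -¼ ≈ -0.25000)
I = ¼ (I = -1*(-¼) = ¼ ≈ 0.25000)
S(F) = -½ (S(F) = (F - F) + (5/8 - ⅛*3²)*1 = 0 + (5/8 - ⅛*9)*1 = 0 + (5/8 - 9/8)*1 = 0 - ½*1 = 0 - ½ = -½)
S(I)⁴ = (-½)⁴ = 1/16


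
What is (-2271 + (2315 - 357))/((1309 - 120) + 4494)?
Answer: -313/5683 ≈ -0.055077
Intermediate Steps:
(-2271 + (2315 - 357))/((1309 - 120) + 4494) = (-2271 + 1958)/(1189 + 4494) = -313/5683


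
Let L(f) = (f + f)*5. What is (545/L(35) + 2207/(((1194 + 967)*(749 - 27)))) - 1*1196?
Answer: -32613309843/27304235 ≈ -1194.4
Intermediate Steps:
L(f) = 10*f (L(f) = (2*f)*5 = 10*f)
(545/L(35) + 2207/(((1194 + 967)*(749 - 27)))) - 1*1196 = (545/((10*35)) + 2207/(((1194 + 967)*(749 - 27)))) - 1*1196 = (545/350 + 2207/((2161*722))) - 1196 = (545*(1/350) + 2207/1560242) - 1196 = (109/70 + 2207*(1/1560242)) - 1196 = (109/70 + 2207/1560242) - 1196 = 42555217/27304235 - 1196 = -32613309843/27304235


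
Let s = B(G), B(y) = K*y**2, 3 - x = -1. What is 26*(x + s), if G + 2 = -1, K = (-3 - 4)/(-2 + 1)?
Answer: 1742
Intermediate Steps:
K = 7 (K = -7/(-1) = -7*(-1) = 7)
x = 4 (x = 3 - 1*(-1) = 3 + 1 = 4)
G = -3 (G = -2 - 1 = -3)
B(y) = 7*y**2
s = 63 (s = 7*(-3)**2 = 7*9 = 63)
26*(x + s) = 26*(4 + 63) = 26*67 = 1742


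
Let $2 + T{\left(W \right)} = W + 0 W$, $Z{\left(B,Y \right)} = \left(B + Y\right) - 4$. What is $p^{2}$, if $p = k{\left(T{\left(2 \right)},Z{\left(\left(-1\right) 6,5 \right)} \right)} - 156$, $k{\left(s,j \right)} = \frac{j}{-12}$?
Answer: $\frac{3485689}{144} \approx 24206.0$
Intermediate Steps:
$Z{\left(B,Y \right)} = -4 + B + Y$
$T{\left(W \right)} = -2 + W$ ($T{\left(W \right)} = -2 + \left(W + 0 W\right) = -2 + \left(W + 0\right) = -2 + W$)
$k{\left(s,j \right)} = - \frac{j}{12}$ ($k{\left(s,j \right)} = j \left(- \frac{1}{12}\right) = - \frac{j}{12}$)
$p = - \frac{1867}{12}$ ($p = - \frac{-4 - 6 + 5}{12} - 156 = \left(- \frac{1}{12}\right) \left(-5\right) - 156 = \frac{5}{12} - 156 = - \frac{1867}{12} \approx -155.58$)
$p^{2} = \left(- \frac{1867}{12}\right)^{2} = \frac{3485689}{144}$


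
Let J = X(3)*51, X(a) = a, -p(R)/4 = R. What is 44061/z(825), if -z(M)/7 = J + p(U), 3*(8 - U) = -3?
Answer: -14687/273 ≈ -53.799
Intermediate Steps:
U = 9 (U = 8 - 1/3*(-3) = 8 + 1 = 9)
p(R) = -4*R
J = 153 (J = 3*51 = 153)
z(M) = -819 (z(M) = -7*(153 - 4*9) = -7*(153 - 36) = -7*117 = -819)
44061/z(825) = 44061/(-819) = 44061*(-1/819) = -14687/273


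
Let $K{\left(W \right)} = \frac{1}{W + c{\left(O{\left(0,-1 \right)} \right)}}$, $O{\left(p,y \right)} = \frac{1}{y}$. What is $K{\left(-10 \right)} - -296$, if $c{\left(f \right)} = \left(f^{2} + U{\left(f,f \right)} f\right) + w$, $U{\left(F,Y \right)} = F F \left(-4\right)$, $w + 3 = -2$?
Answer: $\frac{2959}{10} \approx 295.9$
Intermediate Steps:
$w = -5$ ($w = -3 - 2 = -5$)
$U{\left(F,Y \right)} = - 4 F^{2}$ ($U{\left(F,Y \right)} = F^{2} \left(-4\right) = - 4 F^{2}$)
$c{\left(f \right)} = -5 + f^{2} - 4 f^{3}$ ($c{\left(f \right)} = \left(f^{2} + - 4 f^{2} f\right) - 5 = \left(f^{2} - 4 f^{3}\right) - 5 = -5 + f^{2} - 4 f^{3}$)
$K{\left(W \right)} = \frac{1}{W}$ ($K{\left(W \right)} = \frac{1}{W - \left(5 - 1 - 4\right)} = \frac{1}{W - 0} = \frac{1}{W + \left(-5 + 1 + 4\right)} = \frac{1}{W + 0} = \frac{1}{W}$)
$K{\left(-10 \right)} - -296 = \frac{1}{-10} - -296 = - \frac{1}{10} + 296 = \frac{2959}{10}$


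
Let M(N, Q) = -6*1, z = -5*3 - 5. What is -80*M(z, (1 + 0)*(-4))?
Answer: 480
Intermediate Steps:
z = -20 (z = -15 - 5 = -20)
M(N, Q) = -6
-80*M(z, (1 + 0)*(-4)) = -80*(-6) = 480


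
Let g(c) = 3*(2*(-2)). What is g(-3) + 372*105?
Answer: 39048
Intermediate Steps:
g(c) = -12 (g(c) = 3*(-4) = -12)
g(-3) + 372*105 = -12 + 372*105 = -12 + 39060 = 39048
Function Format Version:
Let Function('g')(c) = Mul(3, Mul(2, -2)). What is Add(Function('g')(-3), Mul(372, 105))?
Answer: 39048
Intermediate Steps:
Function('g')(c) = -12 (Function('g')(c) = Mul(3, -4) = -12)
Add(Function('g')(-3), Mul(372, 105)) = Add(-12, Mul(372, 105)) = Add(-12, 39060) = 39048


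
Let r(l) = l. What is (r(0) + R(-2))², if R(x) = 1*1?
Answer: 1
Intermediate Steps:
R(x) = 1
(r(0) + R(-2))² = (0 + 1)² = 1² = 1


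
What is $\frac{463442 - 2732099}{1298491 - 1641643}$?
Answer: $\frac{252073}{38128} \approx 6.6112$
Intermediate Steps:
$\frac{463442 - 2732099}{1298491 - 1641643} = - \frac{2268657}{-343152} = \left(-2268657\right) \left(- \frac{1}{343152}\right) = \frac{252073}{38128}$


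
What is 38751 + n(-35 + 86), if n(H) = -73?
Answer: 38678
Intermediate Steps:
38751 + n(-35 + 86) = 38751 - 73 = 38678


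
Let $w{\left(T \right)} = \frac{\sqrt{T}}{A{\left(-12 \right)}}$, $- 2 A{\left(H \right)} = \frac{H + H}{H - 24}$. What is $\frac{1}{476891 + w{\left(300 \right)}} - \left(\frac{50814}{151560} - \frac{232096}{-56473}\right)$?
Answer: $- \frac{480701585636657306359}{108141203473127161460} + \frac{30 \sqrt{3}}{227425023181} \approx -4.4451$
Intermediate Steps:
$A{\left(H \right)} = - \frac{H}{-24 + H}$ ($A{\left(H \right)} = - \frac{\left(H + H\right) \frac{1}{H - 24}}{2} = - \frac{2 H \frac{1}{-24 + H}}{2} = - \frac{H}{-24 + H}$)
$w{\left(T \right)} = - 3 \sqrt{T}$ ($w{\left(T \right)} = \frac{\sqrt{T}}{\left(-1\right) \left(-12\right) \frac{1}{-24 - 12}} = \frac{\sqrt{T}}{\left(-1\right) \left(-12\right) \frac{1}{-36}} = \frac{\sqrt{T}}{\left(-1\right) \left(-12\right) \left(- \frac{1}{36}\right)} = \frac{\sqrt{T}}{- \frac{1}{3}} = - 3 \sqrt{T}$)
$\frac{1}{476891 + w{\left(300 \right)}} - \left(\frac{50814}{151560} - \frac{232096}{-56473}\right) = \frac{1}{476891 - 3 \sqrt{300}} - \left(\frac{50814}{151560} - \frac{232096}{-56473}\right) = \frac{1}{476891 - 3 \cdot 10 \sqrt{3}} - \left(50814 \cdot \frac{1}{151560} - - \frac{232096}{56473}\right) = \frac{1}{476891 - 30 \sqrt{3}} - \left(\frac{2823}{8420} + \frac{232096}{56473}\right) = \frac{1}{476891 - 30 \sqrt{3}} - \frac{2113671599}{475502660} = - \frac{2113671599}{475502660} + \frac{1}{476891 - 30 \sqrt{3}}$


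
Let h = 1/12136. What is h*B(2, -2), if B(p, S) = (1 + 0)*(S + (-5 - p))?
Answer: -9/12136 ≈ -0.00074160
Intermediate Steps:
h = 1/12136 ≈ 8.2399e-5
B(p, S) = -5 + S - p (B(p, S) = 1*(-5 + S - p) = -5 + S - p)
h*B(2, -2) = (-5 - 2 - 1*2)/12136 = (-5 - 2 - 2)/12136 = (1/12136)*(-9) = -9/12136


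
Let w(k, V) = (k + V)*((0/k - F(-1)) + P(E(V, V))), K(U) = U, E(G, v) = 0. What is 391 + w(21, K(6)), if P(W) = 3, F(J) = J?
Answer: 499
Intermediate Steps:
w(k, V) = 4*V + 4*k (w(k, V) = (k + V)*((0/k - 1*(-1)) + 3) = (V + k)*((0 + 1) + 3) = (V + k)*(1 + 3) = (V + k)*4 = 4*V + 4*k)
391 + w(21, K(6)) = 391 + (4*6 + 4*21) = 391 + (24 + 84) = 391 + 108 = 499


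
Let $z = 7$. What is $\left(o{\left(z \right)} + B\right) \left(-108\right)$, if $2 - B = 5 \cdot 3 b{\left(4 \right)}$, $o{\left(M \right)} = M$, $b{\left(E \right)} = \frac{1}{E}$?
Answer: $-567$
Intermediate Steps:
$B = - \frac{7}{4}$ ($B = 2 - \frac{5 \cdot 3}{4} = 2 - 15 \cdot \frac{1}{4} = 2 - \frac{15}{4} = - \frac{7}{4} \approx -1.75$)
$\left(o{\left(z \right)} + B\right) \left(-108\right) = \left(7 - \frac{7}{4}\right) \left(-108\right) = \frac{21}{4} \left(-108\right) = -567$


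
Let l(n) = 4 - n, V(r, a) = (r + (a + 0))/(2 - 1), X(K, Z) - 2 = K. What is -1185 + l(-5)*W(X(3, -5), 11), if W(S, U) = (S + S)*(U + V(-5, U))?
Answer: 345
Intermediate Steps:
X(K, Z) = 2 + K
V(r, a) = a + r (V(r, a) = (r + a)/1 = (a + r)*1 = a + r)
W(S, U) = 2*S*(-5 + 2*U) (W(S, U) = (S + S)*(U + (U - 5)) = (2*S)*(U + (-5 + U)) = (2*S)*(-5 + 2*U) = 2*S*(-5 + 2*U))
-1185 + l(-5)*W(X(3, -5), 11) = -1185 + (4 - 1*(-5))*(2*(2 + 3)*(-5 + 2*11)) = -1185 + (4 + 5)*(2*5*(-5 + 22)) = -1185 + 9*(2*5*17) = -1185 + 9*170 = -1185 + 1530 = 345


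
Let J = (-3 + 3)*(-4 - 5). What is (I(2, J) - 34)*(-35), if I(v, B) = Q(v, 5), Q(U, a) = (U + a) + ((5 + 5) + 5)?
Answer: 420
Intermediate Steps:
J = 0 (J = 0*(-9) = 0)
Q(U, a) = 15 + U + a (Q(U, a) = (U + a) + (10 + 5) = (U + a) + 15 = 15 + U + a)
I(v, B) = 20 + v (I(v, B) = 15 + v + 5 = 20 + v)
(I(2, J) - 34)*(-35) = ((20 + 2) - 34)*(-35) = (22 - 34)*(-35) = -12*(-35) = 420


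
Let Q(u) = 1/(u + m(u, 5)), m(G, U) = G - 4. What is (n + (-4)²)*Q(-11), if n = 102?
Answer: -59/13 ≈ -4.5385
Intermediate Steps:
m(G, U) = -4 + G
Q(u) = 1/(-4 + 2*u) (Q(u) = 1/(u + (-4 + u)) = 1/(-4 + 2*u))
(n + (-4)²)*Q(-11) = (102 + (-4)²)*(1/(2*(-2 - 11))) = (102 + 16)*((½)/(-13)) = 118*((½)*(-1/13)) = 118*(-1/26) = -59/13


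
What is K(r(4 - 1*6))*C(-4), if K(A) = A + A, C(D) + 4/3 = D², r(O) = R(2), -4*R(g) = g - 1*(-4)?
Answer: -44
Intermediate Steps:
R(g) = -1 - g/4 (R(g) = -(g - 1*(-4))/4 = -(g + 4)/4 = -(4 + g)/4 = -1 - g/4)
r(O) = -3/2 (r(O) = -1 - ¼*2 = -1 - ½ = -3/2)
C(D) = -4/3 + D²
K(A) = 2*A
K(r(4 - 1*6))*C(-4) = (2*(-3/2))*(-4/3 + (-4)²) = -3*(-4/3 + 16) = -3*44/3 = -44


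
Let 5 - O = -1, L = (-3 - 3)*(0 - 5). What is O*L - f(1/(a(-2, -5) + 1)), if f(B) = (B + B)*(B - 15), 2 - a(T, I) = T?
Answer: 4648/25 ≈ 185.92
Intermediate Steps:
a(T, I) = 2 - T
f(B) = 2*B*(-15 + B) (f(B) = (2*B)*(-15 + B) = 2*B*(-15 + B))
L = 30 (L = -6*(-5) = 30)
O = 6 (O = 5 - 1*(-1) = 5 + 1 = 6)
O*L - f(1/(a(-2, -5) + 1)) = 6*30 - 2*(-15 + 1/((2 - 1*(-2)) + 1))/((2 - 1*(-2)) + 1) = 180 - 2*(-15 + 1/((2 + 2) + 1))/((2 + 2) + 1) = 180 - 2*(-15 + 1/(4 + 1))/(4 + 1) = 180 - 2*(-15 + 1/5)/5 = 180 - 2*(-74)/(5*5) = 180 - 1*(-148/25) = 180 + 148/25 = 4648/25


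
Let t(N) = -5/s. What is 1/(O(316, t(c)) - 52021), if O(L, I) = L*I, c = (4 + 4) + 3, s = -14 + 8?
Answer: -3/155273 ≈ -1.9321e-5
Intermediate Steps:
s = -6
c = 11 (c = 8 + 3 = 11)
t(N) = ⅚ (t(N) = -5/(-6) = -5*(-⅙) = ⅚)
O(L, I) = I*L
1/(O(316, t(c)) - 52021) = 1/((⅚)*316 - 52021) = 1/(790/3 - 52021) = 1/(-155273/3) = -3/155273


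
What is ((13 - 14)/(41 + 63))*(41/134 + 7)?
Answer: -979/13936 ≈ -0.070250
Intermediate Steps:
((13 - 14)/(41 + 63))*(41/134 + 7) = (-1/104)*(41*(1/134) + 7) = (-1*1/104)*(41/134 + 7) = -1/104*979/134 = -979/13936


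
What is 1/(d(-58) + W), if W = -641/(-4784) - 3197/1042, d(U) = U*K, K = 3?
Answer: -2492464/441001999 ≈ -0.0056518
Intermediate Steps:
d(U) = 3*U (d(U) = U*3 = 3*U)
W = -7313263/2492464 (W = -641*(-1/4784) - 3197*1/1042 = 641/4784 - 3197/1042 = -7313263/2492464 ≈ -2.9342)
1/(d(-58) + W) = 1/(3*(-58) - 7313263/2492464) = 1/(-174 - 7313263/2492464) = 1/(-441001999/2492464) = -2492464/441001999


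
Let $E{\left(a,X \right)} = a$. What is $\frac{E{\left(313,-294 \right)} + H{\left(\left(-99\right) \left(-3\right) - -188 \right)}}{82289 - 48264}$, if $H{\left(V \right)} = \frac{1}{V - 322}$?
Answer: $\frac{10204}{1109215} \approx 0.0091993$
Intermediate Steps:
$H{\left(V \right)} = \frac{1}{-322 + V}$ ($H{\left(V \right)} = \frac{1}{V - 322} = \frac{1}{-322 + V}$)
$\frac{E{\left(313,-294 \right)} + H{\left(\left(-99\right) \left(-3\right) - -188 \right)}}{82289 - 48264} = \frac{313 + \frac{1}{-322 - -485}}{82289 - 48264} = \frac{313 + \frac{1}{-322 + \left(297 + 188\right)}}{34025} = \left(313 + \frac{1}{-322 + 485}\right) \frac{1}{34025} = \left(313 + \frac{1}{163}\right) \frac{1}{34025} = \frac{51020}{163} \cdot \frac{1}{34025} = \frac{10204}{1109215}$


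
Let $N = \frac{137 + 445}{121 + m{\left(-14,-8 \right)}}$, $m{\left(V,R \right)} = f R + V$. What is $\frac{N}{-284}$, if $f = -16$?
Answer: $- \frac{291}{33370} \approx -0.0087204$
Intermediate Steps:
$m{\left(V,R \right)} = V - 16 R$ ($m{\left(V,R \right)} = - 16 R + V = V - 16 R$)
$N = \frac{582}{235}$ ($N = \frac{137 + 445}{121 - -114} = \frac{582}{121 + \left(-14 + 128\right)} = \frac{582}{121 + 114} = \frac{582}{235} \approx 2.4766$)
$\frac{N}{-284} = \frac{582}{235 \left(-284\right)} = \frac{582}{235} \left(- \frac{1}{284}\right) = - \frac{291}{33370}$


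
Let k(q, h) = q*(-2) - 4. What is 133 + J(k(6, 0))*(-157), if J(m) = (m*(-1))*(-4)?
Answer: 10181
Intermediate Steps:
k(q, h) = -4 - 2*q (k(q, h) = -2*q - 4 = -4 - 2*q)
J(m) = 4*m (J(m) = -m*(-4) = 4*m)
133 + J(k(6, 0))*(-157) = 133 + (4*(-4 - 2*6))*(-157) = 133 + (4*(-4 - 12))*(-157) = 133 + (4*(-16))*(-157) = 133 - 64*(-157) = 133 + 10048 = 10181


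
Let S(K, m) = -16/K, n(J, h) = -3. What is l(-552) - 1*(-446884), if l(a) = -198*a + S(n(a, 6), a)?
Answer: 1668556/3 ≈ 5.5619e+5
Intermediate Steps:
l(a) = 16/3 - 198*a (l(a) = -198*a - 16/(-3) = -198*a - 16*(-1/3) = -198*a + 16/3 = 16/3 - 198*a)
l(-552) - 1*(-446884) = (16/3 - 198*(-552)) - 1*(-446884) = (16/3 + 109296) + 446884 = 327904/3 + 446884 = 1668556/3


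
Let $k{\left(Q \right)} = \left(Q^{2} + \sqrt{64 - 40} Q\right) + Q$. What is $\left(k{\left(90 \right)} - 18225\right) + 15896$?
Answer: $5861 + 180 \sqrt{6} \approx 6301.9$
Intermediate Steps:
$k{\left(Q \right)} = Q + Q^{2} + 2 Q \sqrt{6}$ ($k{\left(Q \right)} = \left(Q^{2} + \sqrt{24} Q\right) + Q = \left(Q^{2} + 2 \sqrt{6} Q\right) + Q = \left(Q^{2} + 2 Q \sqrt{6}\right) + Q = Q + Q^{2} + 2 Q \sqrt{6}$)
$\left(k{\left(90 \right)} - 18225\right) + 15896 = \left(90 \left(1 + 90 + 2 \sqrt{6}\right) - 18225\right) + 15896 = \left(90 \left(91 + 2 \sqrt{6}\right) - 18225\right) + 15896 = \left(\left(8190 + 180 \sqrt{6}\right) - 18225\right) + 15896 = \left(-10035 + 180 \sqrt{6}\right) + 15896 = 5861 + 180 \sqrt{6}$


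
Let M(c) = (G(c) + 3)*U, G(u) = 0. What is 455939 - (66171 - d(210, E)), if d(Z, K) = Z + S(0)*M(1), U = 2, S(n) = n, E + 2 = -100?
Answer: 389978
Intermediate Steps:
E = -102 (E = -2 - 100 = -102)
M(c) = 6 (M(c) = (0 + 3)*2 = 3*2 = 6)
d(Z, K) = Z (d(Z, K) = Z + 0*6 = Z + 0 = Z)
455939 - (66171 - d(210, E)) = 455939 - (66171 - 1*210) = 455939 - (66171 - 210) = 455939 - 1*65961 = 455939 - 65961 = 389978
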